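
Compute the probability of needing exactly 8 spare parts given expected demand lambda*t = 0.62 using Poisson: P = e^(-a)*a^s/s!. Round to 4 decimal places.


a = 0.62, s = 8
e^(-a) = e^(-0.62) = 0.5379
a^s = 0.62^8 = 0.0218
s! = 40320
P = 0.5379 * 0.0218 / 40320
P = 0.0

0.0


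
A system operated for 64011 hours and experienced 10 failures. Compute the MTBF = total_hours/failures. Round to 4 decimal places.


total_hours = 64011
failures = 10
MTBF = 64011 / 10
MTBF = 6401.1

6401.1


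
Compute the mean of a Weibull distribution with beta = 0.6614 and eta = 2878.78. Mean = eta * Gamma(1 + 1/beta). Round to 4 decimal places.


beta = 0.6614, eta = 2878.78
1/beta = 1.5119
1 + 1/beta = 2.5119
Gamma(2.5119) = 1.3406
Mean = 2878.78 * 1.3406
Mean = 3859.2896

3859.2896


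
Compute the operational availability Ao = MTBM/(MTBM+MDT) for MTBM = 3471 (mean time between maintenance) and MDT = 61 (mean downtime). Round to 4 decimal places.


MTBM = 3471
MDT = 61
MTBM + MDT = 3532
Ao = 3471 / 3532
Ao = 0.9827

0.9827


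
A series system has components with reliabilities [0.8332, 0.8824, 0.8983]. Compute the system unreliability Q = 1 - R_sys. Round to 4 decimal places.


Components: [0.8332, 0.8824, 0.8983]
After component 1: product = 0.8332
After component 2: product = 0.7352
After component 3: product = 0.6604
R_sys = 0.6604
Q = 1 - 0.6604 = 0.3396

0.3396


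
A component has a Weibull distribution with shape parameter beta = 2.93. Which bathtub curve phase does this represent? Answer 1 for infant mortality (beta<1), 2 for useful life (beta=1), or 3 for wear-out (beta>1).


beta = 2.93
Compare beta to 1:
beta < 1 => infant mortality (phase 1)
beta = 1 => useful life (phase 2)
beta > 1 => wear-out (phase 3)
Since beta = 2.93, this is wear-out (increasing failure rate)
Phase = 3

3


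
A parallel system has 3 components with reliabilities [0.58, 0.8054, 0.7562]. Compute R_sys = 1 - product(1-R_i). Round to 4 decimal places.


Components: [0.58, 0.8054, 0.7562]
(1 - 0.58) = 0.42, running product = 0.42
(1 - 0.8054) = 0.1946, running product = 0.0817
(1 - 0.7562) = 0.2438, running product = 0.0199
Product of (1-R_i) = 0.0199
R_sys = 1 - 0.0199 = 0.9801

0.9801


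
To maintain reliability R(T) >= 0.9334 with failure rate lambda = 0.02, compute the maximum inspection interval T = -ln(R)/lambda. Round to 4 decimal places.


R_target = 0.9334
lambda = 0.02
-ln(0.9334) = 0.0689
T = 0.0689 / 0.02
T = 3.4461

3.4461


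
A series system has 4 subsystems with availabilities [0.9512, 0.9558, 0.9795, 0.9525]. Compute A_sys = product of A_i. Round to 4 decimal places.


Subsystems: [0.9512, 0.9558, 0.9795, 0.9525]
After subsystem 1 (A=0.9512): product = 0.9512
After subsystem 2 (A=0.9558): product = 0.9092
After subsystem 3 (A=0.9795): product = 0.8905
After subsystem 4 (A=0.9525): product = 0.8482
A_sys = 0.8482

0.8482


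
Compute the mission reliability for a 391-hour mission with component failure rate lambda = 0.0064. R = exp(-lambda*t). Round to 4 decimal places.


lambda = 0.0064
mission_time = 391
lambda * t = 0.0064 * 391 = 2.5024
R = exp(-2.5024)
R = 0.0819

0.0819


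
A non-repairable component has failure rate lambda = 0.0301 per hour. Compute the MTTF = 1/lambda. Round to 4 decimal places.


lambda = 0.0301
MTTF = 1 / 0.0301
MTTF = 33.2226

33.2226


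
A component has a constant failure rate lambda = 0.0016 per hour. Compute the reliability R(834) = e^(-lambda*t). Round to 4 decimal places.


lambda = 0.0016
t = 834
lambda * t = 1.3344
R(t) = e^(-1.3344)
R(t) = 0.2633

0.2633


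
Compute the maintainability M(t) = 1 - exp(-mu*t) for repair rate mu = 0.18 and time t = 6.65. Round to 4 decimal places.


mu = 0.18, t = 6.65
mu * t = 0.18 * 6.65 = 1.197
exp(-1.197) = 0.3021
M(t) = 1 - 0.3021
M(t) = 0.6979

0.6979


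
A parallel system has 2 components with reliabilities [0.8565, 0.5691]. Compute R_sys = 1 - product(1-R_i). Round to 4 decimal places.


Components: [0.8565, 0.5691]
(1 - 0.8565) = 0.1435, running product = 0.1435
(1 - 0.5691) = 0.4309, running product = 0.0618
Product of (1-R_i) = 0.0618
R_sys = 1 - 0.0618 = 0.9382

0.9382


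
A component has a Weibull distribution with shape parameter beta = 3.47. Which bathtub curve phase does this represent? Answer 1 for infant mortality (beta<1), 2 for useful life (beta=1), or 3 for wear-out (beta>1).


beta = 3.47
Compare beta to 1:
beta < 1 => infant mortality (phase 1)
beta = 1 => useful life (phase 2)
beta > 1 => wear-out (phase 3)
Since beta = 3.47, this is wear-out (increasing failure rate)
Phase = 3

3


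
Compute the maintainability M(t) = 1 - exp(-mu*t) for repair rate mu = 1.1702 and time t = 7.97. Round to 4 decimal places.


mu = 1.1702, t = 7.97
mu * t = 1.1702 * 7.97 = 9.3265
exp(-9.3265) = 0.0001
M(t) = 1 - 0.0001
M(t) = 0.9999

0.9999


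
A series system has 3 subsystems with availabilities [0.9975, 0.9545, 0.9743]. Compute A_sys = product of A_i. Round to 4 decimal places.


Subsystems: [0.9975, 0.9545, 0.9743]
After subsystem 1 (A=0.9975): product = 0.9975
After subsystem 2 (A=0.9545): product = 0.9521
After subsystem 3 (A=0.9743): product = 0.9276
A_sys = 0.9276

0.9276


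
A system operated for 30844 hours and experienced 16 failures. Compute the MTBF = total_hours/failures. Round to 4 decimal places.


total_hours = 30844
failures = 16
MTBF = 30844 / 16
MTBF = 1927.75

1927.75


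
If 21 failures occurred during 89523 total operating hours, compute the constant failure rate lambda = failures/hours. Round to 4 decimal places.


failures = 21
total_hours = 89523
lambda = 21 / 89523
lambda = 0.0002

0.0002


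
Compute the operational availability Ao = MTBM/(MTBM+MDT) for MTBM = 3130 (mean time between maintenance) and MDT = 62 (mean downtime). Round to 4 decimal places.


MTBM = 3130
MDT = 62
MTBM + MDT = 3192
Ao = 3130 / 3192
Ao = 0.9806

0.9806


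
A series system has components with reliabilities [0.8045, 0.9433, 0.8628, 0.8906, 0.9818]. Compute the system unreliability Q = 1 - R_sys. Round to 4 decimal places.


Components: [0.8045, 0.9433, 0.8628, 0.8906, 0.9818]
After component 1: product = 0.8045
After component 2: product = 0.7589
After component 3: product = 0.6548
After component 4: product = 0.5831
After component 5: product = 0.5725
R_sys = 0.5725
Q = 1 - 0.5725 = 0.4275

0.4275


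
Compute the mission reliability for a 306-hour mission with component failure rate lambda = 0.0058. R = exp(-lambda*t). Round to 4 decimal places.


lambda = 0.0058
mission_time = 306
lambda * t = 0.0058 * 306 = 1.7748
R = exp(-1.7748)
R = 0.1695

0.1695


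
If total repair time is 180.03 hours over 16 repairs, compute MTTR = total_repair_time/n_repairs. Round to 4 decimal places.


total_repair_time = 180.03
n_repairs = 16
MTTR = 180.03 / 16
MTTR = 11.2519

11.2519


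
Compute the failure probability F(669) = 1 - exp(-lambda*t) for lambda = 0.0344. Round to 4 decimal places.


lambda = 0.0344, t = 669
lambda * t = 23.0136
exp(-23.0136) = 0.0
F(t) = 1 - 0.0
F(t) = 1.0

1.0


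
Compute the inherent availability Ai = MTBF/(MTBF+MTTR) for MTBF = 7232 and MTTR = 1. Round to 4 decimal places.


MTBF = 7232
MTTR = 1
MTBF + MTTR = 7233
Ai = 7232 / 7233
Ai = 0.9999

0.9999


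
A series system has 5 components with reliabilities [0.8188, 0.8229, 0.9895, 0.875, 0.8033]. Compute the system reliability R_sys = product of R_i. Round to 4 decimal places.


Components: [0.8188, 0.8229, 0.9895, 0.875, 0.8033]
After component 1 (R=0.8188): product = 0.8188
After component 2 (R=0.8229): product = 0.6738
After component 3 (R=0.9895): product = 0.6667
After component 4 (R=0.875): product = 0.5834
After component 5 (R=0.8033): product = 0.4686
R_sys = 0.4686

0.4686


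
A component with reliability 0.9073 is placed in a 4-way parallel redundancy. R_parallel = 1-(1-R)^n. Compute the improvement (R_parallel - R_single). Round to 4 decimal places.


R_single = 0.9073, n = 4
1 - R_single = 0.0927
(1 - R_single)^n = 0.0927^4 = 0.0001
R_parallel = 1 - 0.0001 = 0.9999
Improvement = 0.9999 - 0.9073
Improvement = 0.0926

0.0926


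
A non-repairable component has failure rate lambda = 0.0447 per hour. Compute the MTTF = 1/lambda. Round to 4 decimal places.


lambda = 0.0447
MTTF = 1 / 0.0447
MTTF = 22.3714

22.3714


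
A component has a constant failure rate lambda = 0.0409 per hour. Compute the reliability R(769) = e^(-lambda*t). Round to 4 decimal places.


lambda = 0.0409
t = 769
lambda * t = 31.4521
R(t) = e^(-31.4521)
R(t) = 0.0

0.0


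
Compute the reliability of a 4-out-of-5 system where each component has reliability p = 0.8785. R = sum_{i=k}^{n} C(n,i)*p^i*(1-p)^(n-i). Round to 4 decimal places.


k = 4, n = 5, p = 0.8785
i=4: C(5,4)=5 * 0.8785^4 * 0.1215^1 = 0.3618
i=5: C(5,5)=1 * 0.8785^5 * 0.1215^0 = 0.5232
R = sum of terms = 0.8851

0.8851


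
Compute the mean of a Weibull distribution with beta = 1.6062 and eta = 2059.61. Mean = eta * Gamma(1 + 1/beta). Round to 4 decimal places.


beta = 1.6062, eta = 2059.61
1/beta = 0.6226
1 + 1/beta = 1.6226
Gamma(1.6226) = 0.8963
Mean = 2059.61 * 0.8963
Mean = 1845.9418

1845.9418


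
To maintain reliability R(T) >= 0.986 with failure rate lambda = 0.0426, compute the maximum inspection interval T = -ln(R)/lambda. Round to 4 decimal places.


R_target = 0.986
lambda = 0.0426
-ln(0.986) = 0.0141
T = 0.0141 / 0.0426
T = 0.331

0.331


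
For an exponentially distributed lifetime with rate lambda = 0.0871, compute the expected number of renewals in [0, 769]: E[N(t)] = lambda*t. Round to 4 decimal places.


lambda = 0.0871
t = 769
E[N(t)] = lambda * t
E[N(t)] = 0.0871 * 769
E[N(t)] = 66.9799

66.9799


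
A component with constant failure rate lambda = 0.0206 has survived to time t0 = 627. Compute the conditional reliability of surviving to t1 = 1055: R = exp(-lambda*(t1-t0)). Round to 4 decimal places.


lambda = 0.0206
t0 = 627, t1 = 1055
t1 - t0 = 428
lambda * (t1-t0) = 0.0206 * 428 = 8.8168
R = exp(-8.8168)
R = 0.0001

0.0001


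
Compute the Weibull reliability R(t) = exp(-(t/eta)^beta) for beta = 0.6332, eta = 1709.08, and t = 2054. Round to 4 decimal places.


beta = 0.6332, eta = 1709.08, t = 2054
t/eta = 2054 / 1709.08 = 1.2018
(t/eta)^beta = 1.2018^0.6332 = 1.1234
R(t) = exp(-1.1234)
R(t) = 0.3252

0.3252


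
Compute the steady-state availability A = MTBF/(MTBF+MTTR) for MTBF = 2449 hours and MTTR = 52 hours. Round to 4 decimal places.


MTBF = 2449
MTTR = 52
MTBF + MTTR = 2501
A = 2449 / 2501
A = 0.9792

0.9792


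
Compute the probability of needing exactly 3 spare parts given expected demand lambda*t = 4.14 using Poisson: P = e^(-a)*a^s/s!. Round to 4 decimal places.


a = 4.14, s = 3
e^(-a) = e^(-4.14) = 0.0159
a^s = 4.14^3 = 70.9579
s! = 6
P = 0.0159 * 70.9579 / 6
P = 0.1883

0.1883


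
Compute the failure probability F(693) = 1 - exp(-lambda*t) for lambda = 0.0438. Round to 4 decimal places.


lambda = 0.0438, t = 693
lambda * t = 30.3534
exp(-30.3534) = 0.0
F(t) = 1 - 0.0
F(t) = 1.0

1.0


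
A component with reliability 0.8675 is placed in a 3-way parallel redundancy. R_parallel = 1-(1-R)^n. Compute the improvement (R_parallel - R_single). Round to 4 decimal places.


R_single = 0.8675, n = 3
1 - R_single = 0.1325
(1 - R_single)^n = 0.1325^3 = 0.0023
R_parallel = 1 - 0.0023 = 0.9977
Improvement = 0.9977 - 0.8675
Improvement = 0.1302

0.1302


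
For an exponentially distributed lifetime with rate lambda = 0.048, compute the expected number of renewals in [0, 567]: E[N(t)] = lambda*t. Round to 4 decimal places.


lambda = 0.048
t = 567
E[N(t)] = lambda * t
E[N(t)] = 0.048 * 567
E[N(t)] = 27.216

27.216


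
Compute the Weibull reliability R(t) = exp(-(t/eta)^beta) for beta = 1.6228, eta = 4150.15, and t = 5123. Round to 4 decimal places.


beta = 1.6228, eta = 4150.15, t = 5123
t/eta = 5123 / 4150.15 = 1.2344
(t/eta)^beta = 1.2344^1.6228 = 1.4074
R(t) = exp(-1.4074)
R(t) = 0.2448

0.2448


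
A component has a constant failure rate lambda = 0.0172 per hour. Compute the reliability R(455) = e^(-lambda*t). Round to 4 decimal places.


lambda = 0.0172
t = 455
lambda * t = 7.826
R(t) = e^(-7.826)
R(t) = 0.0004

0.0004


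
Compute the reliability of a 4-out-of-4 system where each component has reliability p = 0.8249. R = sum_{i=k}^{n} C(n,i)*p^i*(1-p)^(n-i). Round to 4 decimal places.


k = 4, n = 4, p = 0.8249
i=4: C(4,4)=1 * 0.8249^4 * 0.1751^0 = 0.463
R = sum of terms = 0.463

0.463


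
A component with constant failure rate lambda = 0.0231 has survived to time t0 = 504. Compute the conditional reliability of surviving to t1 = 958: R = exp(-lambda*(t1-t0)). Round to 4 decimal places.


lambda = 0.0231
t0 = 504, t1 = 958
t1 - t0 = 454
lambda * (t1-t0) = 0.0231 * 454 = 10.4874
R = exp(-10.4874)
R = 0.0

0.0


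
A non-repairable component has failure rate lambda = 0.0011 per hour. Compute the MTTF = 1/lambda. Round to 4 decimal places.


lambda = 0.0011
MTTF = 1 / 0.0011
MTTF = 909.0909

909.0909


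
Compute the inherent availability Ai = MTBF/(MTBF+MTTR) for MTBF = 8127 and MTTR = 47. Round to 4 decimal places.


MTBF = 8127
MTTR = 47
MTBF + MTTR = 8174
Ai = 8127 / 8174
Ai = 0.9943

0.9943


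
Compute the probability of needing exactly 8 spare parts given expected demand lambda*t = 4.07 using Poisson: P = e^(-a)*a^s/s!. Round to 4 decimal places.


a = 4.07, s = 8
e^(-a) = e^(-4.07) = 0.0171
a^s = 4.07^8 = 75293.1165
s! = 40320
P = 0.0171 * 75293.1165 / 40320
P = 0.0319

0.0319


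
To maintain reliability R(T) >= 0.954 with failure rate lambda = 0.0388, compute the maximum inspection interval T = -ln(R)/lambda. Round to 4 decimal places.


R_target = 0.954
lambda = 0.0388
-ln(0.954) = 0.0471
T = 0.0471 / 0.0388
T = 1.2137

1.2137


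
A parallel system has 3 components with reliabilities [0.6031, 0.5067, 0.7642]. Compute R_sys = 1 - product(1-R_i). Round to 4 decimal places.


Components: [0.6031, 0.5067, 0.7642]
(1 - 0.6031) = 0.3969, running product = 0.3969
(1 - 0.5067) = 0.4933, running product = 0.1958
(1 - 0.7642) = 0.2358, running product = 0.0462
Product of (1-R_i) = 0.0462
R_sys = 1 - 0.0462 = 0.9538

0.9538


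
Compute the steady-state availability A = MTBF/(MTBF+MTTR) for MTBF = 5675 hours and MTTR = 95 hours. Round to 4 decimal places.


MTBF = 5675
MTTR = 95
MTBF + MTTR = 5770
A = 5675 / 5770
A = 0.9835

0.9835


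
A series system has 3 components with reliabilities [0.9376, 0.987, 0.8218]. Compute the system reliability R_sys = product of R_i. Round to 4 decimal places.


Components: [0.9376, 0.987, 0.8218]
After component 1 (R=0.9376): product = 0.9376
After component 2 (R=0.987): product = 0.9254
After component 3 (R=0.8218): product = 0.7605
R_sys = 0.7605

0.7605


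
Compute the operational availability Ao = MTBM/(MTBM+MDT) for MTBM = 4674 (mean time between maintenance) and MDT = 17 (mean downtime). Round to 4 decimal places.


MTBM = 4674
MDT = 17
MTBM + MDT = 4691
Ao = 4674 / 4691
Ao = 0.9964

0.9964


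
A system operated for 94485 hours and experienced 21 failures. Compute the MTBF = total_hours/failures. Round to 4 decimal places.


total_hours = 94485
failures = 21
MTBF = 94485 / 21
MTBF = 4499.2857

4499.2857


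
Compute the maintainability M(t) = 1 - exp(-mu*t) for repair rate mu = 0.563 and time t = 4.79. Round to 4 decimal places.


mu = 0.563, t = 4.79
mu * t = 0.563 * 4.79 = 2.6968
exp(-2.6968) = 0.0674
M(t) = 1 - 0.0674
M(t) = 0.9326

0.9326


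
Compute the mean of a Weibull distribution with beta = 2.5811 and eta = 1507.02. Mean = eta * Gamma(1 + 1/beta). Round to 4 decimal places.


beta = 2.5811, eta = 1507.02
1/beta = 0.3874
1 + 1/beta = 1.3874
Gamma(1.3874) = 0.888
Mean = 1507.02 * 0.888
Mean = 1338.2651

1338.2651


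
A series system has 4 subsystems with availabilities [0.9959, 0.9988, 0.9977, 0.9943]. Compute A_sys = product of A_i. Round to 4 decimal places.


Subsystems: [0.9959, 0.9988, 0.9977, 0.9943]
After subsystem 1 (A=0.9959): product = 0.9959
After subsystem 2 (A=0.9988): product = 0.9947
After subsystem 3 (A=0.9977): product = 0.9924
After subsystem 4 (A=0.9943): product = 0.9868
A_sys = 0.9868

0.9868


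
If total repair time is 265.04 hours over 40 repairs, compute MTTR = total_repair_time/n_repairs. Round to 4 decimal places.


total_repair_time = 265.04
n_repairs = 40
MTTR = 265.04 / 40
MTTR = 6.626

6.626


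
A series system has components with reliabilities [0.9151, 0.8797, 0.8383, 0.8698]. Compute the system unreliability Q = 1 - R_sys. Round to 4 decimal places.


Components: [0.9151, 0.8797, 0.8383, 0.8698]
After component 1: product = 0.9151
After component 2: product = 0.805
After component 3: product = 0.6748
After component 4: product = 0.587
R_sys = 0.587
Q = 1 - 0.587 = 0.413

0.413


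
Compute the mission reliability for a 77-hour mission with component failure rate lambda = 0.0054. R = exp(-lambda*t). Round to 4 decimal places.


lambda = 0.0054
mission_time = 77
lambda * t = 0.0054 * 77 = 0.4158
R = exp(-0.4158)
R = 0.6598

0.6598


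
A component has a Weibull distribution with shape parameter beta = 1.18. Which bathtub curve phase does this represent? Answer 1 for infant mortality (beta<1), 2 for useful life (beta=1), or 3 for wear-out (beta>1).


beta = 1.18
Compare beta to 1:
beta < 1 => infant mortality (phase 1)
beta = 1 => useful life (phase 2)
beta > 1 => wear-out (phase 3)
Since beta = 1.18, this is wear-out (increasing failure rate)
Phase = 3

3


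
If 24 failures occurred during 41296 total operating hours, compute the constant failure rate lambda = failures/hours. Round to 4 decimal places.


failures = 24
total_hours = 41296
lambda = 24 / 41296
lambda = 0.0006

0.0006


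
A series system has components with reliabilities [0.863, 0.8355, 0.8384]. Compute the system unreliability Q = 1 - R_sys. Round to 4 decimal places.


Components: [0.863, 0.8355, 0.8384]
After component 1: product = 0.863
After component 2: product = 0.721
After component 3: product = 0.6045
R_sys = 0.6045
Q = 1 - 0.6045 = 0.3955

0.3955


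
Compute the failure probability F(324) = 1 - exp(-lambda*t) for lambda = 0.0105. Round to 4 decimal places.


lambda = 0.0105, t = 324
lambda * t = 3.402
exp(-3.402) = 0.0333
F(t) = 1 - 0.0333
F(t) = 0.9667

0.9667


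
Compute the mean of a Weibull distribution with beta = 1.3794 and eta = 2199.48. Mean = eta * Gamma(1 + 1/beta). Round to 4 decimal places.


beta = 1.3794, eta = 2199.48
1/beta = 0.725
1 + 1/beta = 1.725
Gamma(1.725) = 0.9136
Mean = 2199.48 * 0.9136
Mean = 2009.453

2009.453


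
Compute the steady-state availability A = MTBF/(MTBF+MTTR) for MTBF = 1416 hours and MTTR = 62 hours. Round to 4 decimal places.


MTBF = 1416
MTTR = 62
MTBF + MTTR = 1478
A = 1416 / 1478
A = 0.9581

0.9581


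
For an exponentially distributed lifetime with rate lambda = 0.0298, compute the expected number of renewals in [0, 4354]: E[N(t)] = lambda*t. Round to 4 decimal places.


lambda = 0.0298
t = 4354
E[N(t)] = lambda * t
E[N(t)] = 0.0298 * 4354
E[N(t)] = 129.7492

129.7492


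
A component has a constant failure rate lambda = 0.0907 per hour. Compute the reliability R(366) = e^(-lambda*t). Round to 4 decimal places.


lambda = 0.0907
t = 366
lambda * t = 33.1962
R(t) = e^(-33.1962)
R(t) = 0.0

0.0


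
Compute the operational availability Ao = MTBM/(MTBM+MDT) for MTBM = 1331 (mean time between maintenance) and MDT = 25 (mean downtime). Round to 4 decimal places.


MTBM = 1331
MDT = 25
MTBM + MDT = 1356
Ao = 1331 / 1356
Ao = 0.9816

0.9816


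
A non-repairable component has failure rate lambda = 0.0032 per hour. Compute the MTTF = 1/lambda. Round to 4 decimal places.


lambda = 0.0032
MTTF = 1 / 0.0032
MTTF = 312.5

312.5


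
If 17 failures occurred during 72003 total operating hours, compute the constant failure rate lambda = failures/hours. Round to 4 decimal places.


failures = 17
total_hours = 72003
lambda = 17 / 72003
lambda = 0.0002

0.0002


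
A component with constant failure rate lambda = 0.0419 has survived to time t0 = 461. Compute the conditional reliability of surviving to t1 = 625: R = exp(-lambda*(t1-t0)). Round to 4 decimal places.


lambda = 0.0419
t0 = 461, t1 = 625
t1 - t0 = 164
lambda * (t1-t0) = 0.0419 * 164 = 6.8716
R = exp(-6.8716)
R = 0.001

0.001


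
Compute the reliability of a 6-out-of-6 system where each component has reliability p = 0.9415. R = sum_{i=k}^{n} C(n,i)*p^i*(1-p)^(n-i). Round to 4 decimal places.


k = 6, n = 6, p = 0.9415
i=6: C(6,6)=1 * 0.9415^6 * 0.0585^0 = 0.6965
R = sum of terms = 0.6965

0.6965


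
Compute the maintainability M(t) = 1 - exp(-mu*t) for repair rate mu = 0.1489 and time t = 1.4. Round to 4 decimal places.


mu = 0.1489, t = 1.4
mu * t = 0.1489 * 1.4 = 0.2085
exp(-0.2085) = 0.8118
M(t) = 1 - 0.8118
M(t) = 0.1882

0.1882


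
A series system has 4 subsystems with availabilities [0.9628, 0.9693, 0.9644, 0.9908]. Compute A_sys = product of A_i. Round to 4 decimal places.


Subsystems: [0.9628, 0.9693, 0.9644, 0.9908]
After subsystem 1 (A=0.9628): product = 0.9628
After subsystem 2 (A=0.9693): product = 0.9332
After subsystem 3 (A=0.9644): product = 0.9
After subsystem 4 (A=0.9908): product = 0.8917
A_sys = 0.8917

0.8917


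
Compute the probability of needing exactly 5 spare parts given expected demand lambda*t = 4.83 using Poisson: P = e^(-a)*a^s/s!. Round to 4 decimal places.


a = 4.83, s = 5
e^(-a) = e^(-4.83) = 0.008
a^s = 4.83^5 = 2628.6675
s! = 120
P = 0.008 * 2628.6675 / 120
P = 0.1749

0.1749


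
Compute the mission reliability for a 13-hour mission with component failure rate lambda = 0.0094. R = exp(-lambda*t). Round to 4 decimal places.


lambda = 0.0094
mission_time = 13
lambda * t = 0.0094 * 13 = 0.1222
R = exp(-0.1222)
R = 0.885

0.885


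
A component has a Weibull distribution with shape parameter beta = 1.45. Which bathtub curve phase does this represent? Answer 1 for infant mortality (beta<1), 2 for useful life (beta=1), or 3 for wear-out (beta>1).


beta = 1.45
Compare beta to 1:
beta < 1 => infant mortality (phase 1)
beta = 1 => useful life (phase 2)
beta > 1 => wear-out (phase 3)
Since beta = 1.45, this is wear-out (increasing failure rate)
Phase = 3

3


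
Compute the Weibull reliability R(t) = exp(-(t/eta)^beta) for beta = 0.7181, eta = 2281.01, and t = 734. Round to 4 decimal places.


beta = 0.7181, eta = 2281.01, t = 734
t/eta = 734 / 2281.01 = 0.3218
(t/eta)^beta = 0.3218^0.7181 = 0.443
R(t) = exp(-0.443)
R(t) = 0.6421

0.6421


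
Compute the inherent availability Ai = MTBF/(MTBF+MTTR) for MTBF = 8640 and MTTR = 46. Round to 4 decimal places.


MTBF = 8640
MTTR = 46
MTBF + MTTR = 8686
Ai = 8640 / 8686
Ai = 0.9947

0.9947


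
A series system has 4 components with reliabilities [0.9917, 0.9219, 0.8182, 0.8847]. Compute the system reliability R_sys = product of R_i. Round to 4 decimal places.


Components: [0.9917, 0.9219, 0.8182, 0.8847]
After component 1 (R=0.9917): product = 0.9917
After component 2 (R=0.9219): product = 0.9142
After component 3 (R=0.8182): product = 0.748
After component 4 (R=0.8847): product = 0.6618
R_sys = 0.6618

0.6618


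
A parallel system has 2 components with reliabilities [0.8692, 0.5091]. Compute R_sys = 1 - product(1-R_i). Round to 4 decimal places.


Components: [0.8692, 0.5091]
(1 - 0.8692) = 0.1308, running product = 0.1308
(1 - 0.5091) = 0.4909, running product = 0.0642
Product of (1-R_i) = 0.0642
R_sys = 1 - 0.0642 = 0.9358

0.9358


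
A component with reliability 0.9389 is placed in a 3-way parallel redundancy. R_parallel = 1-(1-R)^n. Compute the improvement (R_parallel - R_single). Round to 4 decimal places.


R_single = 0.9389, n = 3
1 - R_single = 0.0611
(1 - R_single)^n = 0.0611^3 = 0.0002
R_parallel = 1 - 0.0002 = 0.9998
Improvement = 0.9998 - 0.9389
Improvement = 0.0609

0.0609


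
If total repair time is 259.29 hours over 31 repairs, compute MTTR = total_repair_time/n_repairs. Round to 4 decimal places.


total_repair_time = 259.29
n_repairs = 31
MTTR = 259.29 / 31
MTTR = 8.3642

8.3642


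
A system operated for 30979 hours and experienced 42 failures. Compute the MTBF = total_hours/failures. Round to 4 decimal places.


total_hours = 30979
failures = 42
MTBF = 30979 / 42
MTBF = 737.5952

737.5952


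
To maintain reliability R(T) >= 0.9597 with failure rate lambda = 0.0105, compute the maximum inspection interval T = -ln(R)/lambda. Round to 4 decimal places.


R_target = 0.9597
lambda = 0.0105
-ln(0.9597) = 0.0411
T = 0.0411 / 0.0105
T = 3.9176

3.9176


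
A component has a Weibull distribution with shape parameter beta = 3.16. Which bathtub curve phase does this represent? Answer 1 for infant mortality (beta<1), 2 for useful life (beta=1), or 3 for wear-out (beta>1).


beta = 3.16
Compare beta to 1:
beta < 1 => infant mortality (phase 1)
beta = 1 => useful life (phase 2)
beta > 1 => wear-out (phase 3)
Since beta = 3.16, this is wear-out (increasing failure rate)
Phase = 3

3


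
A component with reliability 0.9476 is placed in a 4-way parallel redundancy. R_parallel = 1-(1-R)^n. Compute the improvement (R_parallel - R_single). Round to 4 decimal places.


R_single = 0.9476, n = 4
1 - R_single = 0.0524
(1 - R_single)^n = 0.0524^4 = 0.0
R_parallel = 1 - 0.0 = 1.0
Improvement = 1.0 - 0.9476
Improvement = 0.0524

0.0524


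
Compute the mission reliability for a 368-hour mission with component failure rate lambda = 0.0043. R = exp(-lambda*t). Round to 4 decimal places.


lambda = 0.0043
mission_time = 368
lambda * t = 0.0043 * 368 = 1.5824
R = exp(-1.5824)
R = 0.2055

0.2055


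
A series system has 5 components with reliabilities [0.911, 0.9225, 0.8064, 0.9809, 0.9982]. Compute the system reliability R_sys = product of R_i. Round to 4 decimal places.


Components: [0.911, 0.9225, 0.8064, 0.9809, 0.9982]
After component 1 (R=0.911): product = 0.911
After component 2 (R=0.9225): product = 0.8404
After component 3 (R=0.8064): product = 0.6777
After component 4 (R=0.9809): product = 0.6648
After component 5 (R=0.9982): product = 0.6636
R_sys = 0.6636

0.6636


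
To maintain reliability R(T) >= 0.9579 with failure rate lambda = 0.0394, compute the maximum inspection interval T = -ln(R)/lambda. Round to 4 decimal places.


R_target = 0.9579
lambda = 0.0394
-ln(0.9579) = 0.043
T = 0.043 / 0.0394
T = 1.0917

1.0917


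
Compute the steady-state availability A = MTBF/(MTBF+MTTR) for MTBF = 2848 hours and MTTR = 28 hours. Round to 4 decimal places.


MTBF = 2848
MTTR = 28
MTBF + MTTR = 2876
A = 2848 / 2876
A = 0.9903

0.9903


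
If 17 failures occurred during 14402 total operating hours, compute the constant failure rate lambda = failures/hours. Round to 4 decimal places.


failures = 17
total_hours = 14402
lambda = 17 / 14402
lambda = 0.0012

0.0012


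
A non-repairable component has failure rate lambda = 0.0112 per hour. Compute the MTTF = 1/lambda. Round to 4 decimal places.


lambda = 0.0112
MTTF = 1 / 0.0112
MTTF = 89.2857

89.2857


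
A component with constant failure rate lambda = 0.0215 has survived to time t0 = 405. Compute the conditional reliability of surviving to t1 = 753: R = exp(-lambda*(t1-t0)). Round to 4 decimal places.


lambda = 0.0215
t0 = 405, t1 = 753
t1 - t0 = 348
lambda * (t1-t0) = 0.0215 * 348 = 7.482
R = exp(-7.482)
R = 0.0006

0.0006


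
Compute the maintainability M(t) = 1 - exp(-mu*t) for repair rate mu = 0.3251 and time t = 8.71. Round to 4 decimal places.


mu = 0.3251, t = 8.71
mu * t = 0.3251 * 8.71 = 2.8316
exp(-2.8316) = 0.0589
M(t) = 1 - 0.0589
M(t) = 0.9411

0.9411


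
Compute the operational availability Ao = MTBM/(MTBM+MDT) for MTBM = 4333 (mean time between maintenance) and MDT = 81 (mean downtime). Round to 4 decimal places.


MTBM = 4333
MDT = 81
MTBM + MDT = 4414
Ao = 4333 / 4414
Ao = 0.9816

0.9816


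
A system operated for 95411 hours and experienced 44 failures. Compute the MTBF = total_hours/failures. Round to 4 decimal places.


total_hours = 95411
failures = 44
MTBF = 95411 / 44
MTBF = 2168.4318

2168.4318


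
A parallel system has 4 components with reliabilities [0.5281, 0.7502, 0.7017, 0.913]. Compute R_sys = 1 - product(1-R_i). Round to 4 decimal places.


Components: [0.5281, 0.7502, 0.7017, 0.913]
(1 - 0.5281) = 0.4719, running product = 0.4719
(1 - 0.7502) = 0.2498, running product = 0.1179
(1 - 0.7017) = 0.2983, running product = 0.0352
(1 - 0.913) = 0.087, running product = 0.0031
Product of (1-R_i) = 0.0031
R_sys = 1 - 0.0031 = 0.9969

0.9969


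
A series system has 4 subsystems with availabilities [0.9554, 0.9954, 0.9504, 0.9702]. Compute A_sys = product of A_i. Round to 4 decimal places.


Subsystems: [0.9554, 0.9954, 0.9504, 0.9702]
After subsystem 1 (A=0.9554): product = 0.9554
After subsystem 2 (A=0.9954): product = 0.951
After subsystem 3 (A=0.9504): product = 0.9038
After subsystem 4 (A=0.9702): product = 0.8769
A_sys = 0.8769

0.8769


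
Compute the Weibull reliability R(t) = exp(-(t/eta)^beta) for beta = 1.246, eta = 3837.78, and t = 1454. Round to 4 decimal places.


beta = 1.246, eta = 3837.78, t = 1454
t/eta = 1454 / 3837.78 = 0.3789
(t/eta)^beta = 0.3789^1.246 = 0.2984
R(t) = exp(-0.2984)
R(t) = 0.742

0.742


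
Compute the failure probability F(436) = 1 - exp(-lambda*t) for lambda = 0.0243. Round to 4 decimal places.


lambda = 0.0243, t = 436
lambda * t = 10.5948
exp(-10.5948) = 0.0
F(t) = 1 - 0.0
F(t) = 1.0

1.0


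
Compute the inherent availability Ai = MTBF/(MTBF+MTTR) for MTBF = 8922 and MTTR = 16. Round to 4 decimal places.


MTBF = 8922
MTTR = 16
MTBF + MTTR = 8938
Ai = 8922 / 8938
Ai = 0.9982

0.9982


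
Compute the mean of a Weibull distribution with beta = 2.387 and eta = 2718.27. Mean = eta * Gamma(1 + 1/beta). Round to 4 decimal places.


beta = 2.387, eta = 2718.27
1/beta = 0.4189
1 + 1/beta = 1.4189
Gamma(1.4189) = 0.8864
Mean = 2718.27 * 0.8864
Mean = 2409.461

2409.461


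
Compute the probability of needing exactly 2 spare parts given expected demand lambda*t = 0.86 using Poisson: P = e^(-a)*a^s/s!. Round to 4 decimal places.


a = 0.86, s = 2
e^(-a) = e^(-0.86) = 0.4232
a^s = 0.86^2 = 0.7396
s! = 2
P = 0.4232 * 0.7396 / 2
P = 0.1565

0.1565


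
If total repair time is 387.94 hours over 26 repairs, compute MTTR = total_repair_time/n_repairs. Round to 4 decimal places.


total_repair_time = 387.94
n_repairs = 26
MTTR = 387.94 / 26
MTTR = 14.9208

14.9208


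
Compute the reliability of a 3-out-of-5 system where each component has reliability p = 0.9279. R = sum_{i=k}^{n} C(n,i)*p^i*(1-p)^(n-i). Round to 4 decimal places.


k = 3, n = 5, p = 0.9279
i=3: C(5,3)=10 * 0.9279^3 * 0.0721^2 = 0.0415
i=4: C(5,4)=5 * 0.9279^4 * 0.0721^1 = 0.2672
i=5: C(5,5)=1 * 0.9279^5 * 0.0721^0 = 0.6879
R = sum of terms = 0.9966

0.9966


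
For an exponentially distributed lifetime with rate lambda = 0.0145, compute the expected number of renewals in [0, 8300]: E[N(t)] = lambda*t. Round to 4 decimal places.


lambda = 0.0145
t = 8300
E[N(t)] = lambda * t
E[N(t)] = 0.0145 * 8300
E[N(t)] = 120.35

120.35


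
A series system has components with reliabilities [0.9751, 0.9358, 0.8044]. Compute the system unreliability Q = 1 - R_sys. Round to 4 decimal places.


Components: [0.9751, 0.9358, 0.8044]
After component 1: product = 0.9751
After component 2: product = 0.9125
After component 3: product = 0.734
R_sys = 0.734
Q = 1 - 0.734 = 0.266

0.266


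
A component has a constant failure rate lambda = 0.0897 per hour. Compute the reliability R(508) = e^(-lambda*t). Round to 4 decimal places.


lambda = 0.0897
t = 508
lambda * t = 45.5676
R(t) = e^(-45.5676)
R(t) = 0.0

0.0


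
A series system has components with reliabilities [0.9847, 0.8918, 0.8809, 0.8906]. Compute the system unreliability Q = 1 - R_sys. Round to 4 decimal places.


Components: [0.9847, 0.8918, 0.8809, 0.8906]
After component 1: product = 0.9847
After component 2: product = 0.8782
After component 3: product = 0.7736
After component 4: product = 0.6889
R_sys = 0.6889
Q = 1 - 0.6889 = 0.3111

0.3111


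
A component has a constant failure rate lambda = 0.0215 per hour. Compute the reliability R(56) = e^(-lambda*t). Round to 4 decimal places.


lambda = 0.0215
t = 56
lambda * t = 1.204
R(t) = e^(-1.204)
R(t) = 0.3

0.3


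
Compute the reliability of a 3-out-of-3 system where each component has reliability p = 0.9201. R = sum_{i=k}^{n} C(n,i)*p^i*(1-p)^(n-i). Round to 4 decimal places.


k = 3, n = 3, p = 0.9201
i=3: C(3,3)=1 * 0.9201^3 * 0.0799^0 = 0.7789
R = sum of terms = 0.7789

0.7789


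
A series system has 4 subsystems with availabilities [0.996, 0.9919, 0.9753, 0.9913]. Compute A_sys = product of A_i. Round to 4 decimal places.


Subsystems: [0.996, 0.9919, 0.9753, 0.9913]
After subsystem 1 (A=0.996): product = 0.996
After subsystem 2 (A=0.9919): product = 0.9879
After subsystem 3 (A=0.9753): product = 0.9635
After subsystem 4 (A=0.9913): product = 0.9551
A_sys = 0.9551

0.9551


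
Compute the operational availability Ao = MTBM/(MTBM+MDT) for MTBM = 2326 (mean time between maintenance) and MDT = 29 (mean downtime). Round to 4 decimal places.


MTBM = 2326
MDT = 29
MTBM + MDT = 2355
Ao = 2326 / 2355
Ao = 0.9877

0.9877


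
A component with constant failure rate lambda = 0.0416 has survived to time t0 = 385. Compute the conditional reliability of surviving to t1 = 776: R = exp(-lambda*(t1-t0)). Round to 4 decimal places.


lambda = 0.0416
t0 = 385, t1 = 776
t1 - t0 = 391
lambda * (t1-t0) = 0.0416 * 391 = 16.2656
R = exp(-16.2656)
R = 0.0

0.0


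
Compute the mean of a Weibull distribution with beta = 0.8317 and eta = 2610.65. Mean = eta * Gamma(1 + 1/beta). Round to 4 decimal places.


beta = 0.8317, eta = 2610.65
1/beta = 1.2024
1 + 1/beta = 2.2024
Gamma(2.2024) = 1.1032
Mean = 2610.65 * 1.1032
Mean = 2880.1172

2880.1172


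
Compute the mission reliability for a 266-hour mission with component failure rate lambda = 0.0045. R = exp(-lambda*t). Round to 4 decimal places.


lambda = 0.0045
mission_time = 266
lambda * t = 0.0045 * 266 = 1.197
R = exp(-1.197)
R = 0.3021

0.3021


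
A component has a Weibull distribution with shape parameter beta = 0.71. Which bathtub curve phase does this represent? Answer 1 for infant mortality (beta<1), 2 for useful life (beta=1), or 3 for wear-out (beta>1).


beta = 0.71
Compare beta to 1:
beta < 1 => infant mortality (phase 1)
beta = 1 => useful life (phase 2)
beta > 1 => wear-out (phase 3)
Since beta = 0.71, this is infant mortality (decreasing failure rate)
Phase = 1

1


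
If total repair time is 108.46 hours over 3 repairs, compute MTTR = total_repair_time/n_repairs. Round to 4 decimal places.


total_repair_time = 108.46
n_repairs = 3
MTTR = 108.46 / 3
MTTR = 36.1533

36.1533


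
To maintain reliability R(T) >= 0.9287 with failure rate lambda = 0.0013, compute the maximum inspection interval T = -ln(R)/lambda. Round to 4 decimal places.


R_target = 0.9287
lambda = 0.0013
-ln(0.9287) = 0.074
T = 0.074 / 0.0013
T = 56.8996

56.8996


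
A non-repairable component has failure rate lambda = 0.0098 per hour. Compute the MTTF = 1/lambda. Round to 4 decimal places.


lambda = 0.0098
MTTF = 1 / 0.0098
MTTF = 102.0408

102.0408


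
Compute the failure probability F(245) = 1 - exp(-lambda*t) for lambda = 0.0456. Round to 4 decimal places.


lambda = 0.0456, t = 245
lambda * t = 11.172
exp(-11.172) = 0.0
F(t) = 1 - 0.0
F(t) = 1.0

1.0


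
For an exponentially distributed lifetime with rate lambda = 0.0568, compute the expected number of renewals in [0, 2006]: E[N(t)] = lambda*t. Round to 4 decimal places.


lambda = 0.0568
t = 2006
E[N(t)] = lambda * t
E[N(t)] = 0.0568 * 2006
E[N(t)] = 113.9408

113.9408


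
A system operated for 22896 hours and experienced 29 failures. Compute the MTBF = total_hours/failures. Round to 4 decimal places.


total_hours = 22896
failures = 29
MTBF = 22896 / 29
MTBF = 789.5172

789.5172


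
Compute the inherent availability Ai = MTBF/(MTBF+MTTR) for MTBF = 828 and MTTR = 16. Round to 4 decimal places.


MTBF = 828
MTTR = 16
MTBF + MTTR = 844
Ai = 828 / 844
Ai = 0.981

0.981


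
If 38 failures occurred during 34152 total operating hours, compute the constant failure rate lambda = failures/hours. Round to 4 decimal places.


failures = 38
total_hours = 34152
lambda = 38 / 34152
lambda = 0.0011

0.0011


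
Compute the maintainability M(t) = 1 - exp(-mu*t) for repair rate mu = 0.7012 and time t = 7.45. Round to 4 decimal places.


mu = 0.7012, t = 7.45
mu * t = 0.7012 * 7.45 = 5.2239
exp(-5.2239) = 0.0054
M(t) = 1 - 0.0054
M(t) = 0.9946

0.9946


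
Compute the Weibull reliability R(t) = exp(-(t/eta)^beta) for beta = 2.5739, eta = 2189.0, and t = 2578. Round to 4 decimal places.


beta = 2.5739, eta = 2189.0, t = 2578
t/eta = 2578 / 2189.0 = 1.1777
(t/eta)^beta = 1.1777^2.5739 = 1.5235
R(t) = exp(-1.5235)
R(t) = 0.2179

0.2179


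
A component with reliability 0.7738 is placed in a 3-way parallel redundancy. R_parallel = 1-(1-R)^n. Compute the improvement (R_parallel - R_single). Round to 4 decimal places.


R_single = 0.7738, n = 3
1 - R_single = 0.2262
(1 - R_single)^n = 0.2262^3 = 0.0116
R_parallel = 1 - 0.0116 = 0.9884
Improvement = 0.9884 - 0.7738
Improvement = 0.2146

0.2146


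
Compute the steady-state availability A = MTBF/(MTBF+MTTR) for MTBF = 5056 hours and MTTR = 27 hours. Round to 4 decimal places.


MTBF = 5056
MTTR = 27
MTBF + MTTR = 5083
A = 5056 / 5083
A = 0.9947

0.9947


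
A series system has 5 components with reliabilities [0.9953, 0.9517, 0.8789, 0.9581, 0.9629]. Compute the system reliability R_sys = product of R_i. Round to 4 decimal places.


Components: [0.9953, 0.9517, 0.8789, 0.9581, 0.9629]
After component 1 (R=0.9953): product = 0.9953
After component 2 (R=0.9517): product = 0.9472
After component 3 (R=0.8789): product = 0.8325
After component 4 (R=0.9581): product = 0.7976
After component 5 (R=0.9629): product = 0.768
R_sys = 0.768

0.768


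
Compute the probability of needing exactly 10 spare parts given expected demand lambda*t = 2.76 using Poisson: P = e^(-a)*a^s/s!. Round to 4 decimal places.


a = 2.76, s = 10
e^(-a) = e^(-2.76) = 0.0633
a^s = 2.76^10 = 25650.2038
s! = 3628800
P = 0.0633 * 25650.2038 / 3628800
P = 0.0004

0.0004


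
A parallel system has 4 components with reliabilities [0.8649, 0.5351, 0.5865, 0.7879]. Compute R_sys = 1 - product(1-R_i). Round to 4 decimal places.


Components: [0.8649, 0.5351, 0.5865, 0.7879]
(1 - 0.8649) = 0.1351, running product = 0.1351
(1 - 0.5351) = 0.4649, running product = 0.0628
(1 - 0.5865) = 0.4135, running product = 0.026
(1 - 0.7879) = 0.2121, running product = 0.0055
Product of (1-R_i) = 0.0055
R_sys = 1 - 0.0055 = 0.9945

0.9945


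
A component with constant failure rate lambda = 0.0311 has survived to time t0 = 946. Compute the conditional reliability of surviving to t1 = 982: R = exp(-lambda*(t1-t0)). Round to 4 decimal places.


lambda = 0.0311
t0 = 946, t1 = 982
t1 - t0 = 36
lambda * (t1-t0) = 0.0311 * 36 = 1.1196
R = exp(-1.1196)
R = 0.3264

0.3264


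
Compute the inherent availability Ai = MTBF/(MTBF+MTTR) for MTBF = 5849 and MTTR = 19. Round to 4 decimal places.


MTBF = 5849
MTTR = 19
MTBF + MTTR = 5868
Ai = 5849 / 5868
Ai = 0.9968

0.9968


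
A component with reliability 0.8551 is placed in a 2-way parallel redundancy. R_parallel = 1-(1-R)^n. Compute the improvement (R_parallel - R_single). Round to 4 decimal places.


R_single = 0.8551, n = 2
1 - R_single = 0.1449
(1 - R_single)^n = 0.1449^2 = 0.021
R_parallel = 1 - 0.021 = 0.979
Improvement = 0.979 - 0.8551
Improvement = 0.1239

0.1239
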